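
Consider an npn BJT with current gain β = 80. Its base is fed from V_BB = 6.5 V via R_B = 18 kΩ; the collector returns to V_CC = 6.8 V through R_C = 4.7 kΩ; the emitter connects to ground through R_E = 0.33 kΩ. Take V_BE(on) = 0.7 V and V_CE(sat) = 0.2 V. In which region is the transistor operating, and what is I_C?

Assume active: I_B = (6.5 − 0.7)/(18 + 81×0.33) = 0.13 mA, I_C = β·I_B = 10.4 mA.
Then V_CE = 6.8 − 10.4×4.7 − 10.5×0.33 = -45.4 V < 0.2 V — the active assumption fails.
Re-solve with V_CE = 0.2 V. KCL at the emitter: V_E/R_E = (V_BB−0.7−V_E)/R_B + (V_CC−0.2−V_E)/R_C, giving V_E = 0.523 V.
I_C = (V_CC − 0.2 − V_E)/R_C = (6.6 − 0.523)/4.7 = 1.29 mA.
Check: I_B = (5.8 − 0.523)/18 = 0.293 mA, and β·I_B = 23.5 mA > I_C, confirming saturation.

saturation; I_C ≈ 1.3 mA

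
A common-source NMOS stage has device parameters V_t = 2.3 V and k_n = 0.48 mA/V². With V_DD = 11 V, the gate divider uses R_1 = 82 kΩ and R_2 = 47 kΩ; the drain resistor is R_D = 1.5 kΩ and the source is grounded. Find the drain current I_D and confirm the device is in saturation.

V_G = V_DD·R_2/(R_1+R_2) = 11×47/129 = 4.01 V. With the source grounded, V_GS = V_G = 4.01 V.
Assume saturation: I_D = (k_n/2)(V_GS − V_t)² = (0.48/2)×(4.01 − 2.3)² = 0.24×1.71² = 0.7 mA.
V_DS = V_DD − I_D·R_D = 11 − 0.7×1.5 = 9.95 V.
Saturation requires V_DS ≥ V_GS − V_t = 1.71 V; 9.95 ≥ 1.71 ✓.

I_D ≈ 0.7 mA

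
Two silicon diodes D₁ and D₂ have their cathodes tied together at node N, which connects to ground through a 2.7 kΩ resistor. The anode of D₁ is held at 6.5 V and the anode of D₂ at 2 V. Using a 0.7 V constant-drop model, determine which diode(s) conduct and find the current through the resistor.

Only D₁ conducts; I_R ≈ 2.1 mA

Assume both conduct. Then node N would need to be at both 6.5−0.7 = 5.8 V and 2−0.7 = 1.3 V, which is impossible.
Assume only D₁ conducts: V_N = 6.5 − 0.7 = 5.8 V, so I_R = 5.8/2.7 = 2.15 mA.
Check D₂: its anode-to-cathode voltage is 2 − 5.8 = -3.8 V < 0.7 V, so it is off. The assumption is consistent.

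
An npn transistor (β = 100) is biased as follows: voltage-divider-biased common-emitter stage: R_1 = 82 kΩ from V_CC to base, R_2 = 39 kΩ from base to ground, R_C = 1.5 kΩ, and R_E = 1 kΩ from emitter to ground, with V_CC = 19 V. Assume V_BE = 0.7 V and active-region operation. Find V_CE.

Thevenize the base divider: V_Th = V_CC·R_2/(R_1+R_2) = 19×39/121 = 6.12 V, R_Th = R_1‖R_2 = 26.4 kΩ.
Base-emitter loop: V_Th = I_B·R_Th + V_BE + (β+1)I_B·R_E, so I_B = (6.12 − 0.7) / (26.4 + 101×1) = 0.0426 mA.
I_C = β·I_B = 100×0.0426 = 4.26 mA, and I_E = (β+1)I_B = 4.3 mA.
V_CE = V_CC − I_C·R_C − I_E·R_E = 19 − 4.26×1.5 − 4.3×1 = 8.32 V.
V_CE = 8.32 V > 0.2 V confirms active-region operation.

V_CE ≈ 8.3 V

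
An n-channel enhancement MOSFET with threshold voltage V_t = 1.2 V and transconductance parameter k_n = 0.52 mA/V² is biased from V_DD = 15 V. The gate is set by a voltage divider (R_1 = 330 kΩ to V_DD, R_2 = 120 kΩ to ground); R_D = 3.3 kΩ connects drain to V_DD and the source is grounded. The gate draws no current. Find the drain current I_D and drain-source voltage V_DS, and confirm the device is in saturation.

I_D ≈ 2 mA, V_DS ≈ 8.3 V

V_G = V_DD·R_2/(R_1+R_2) = 15×120/450 = 4 V. With the source grounded, V_GS = V_G = 4 V.
Assume saturation: I_D = (k_n/2)(V_GS − V_t)² = (0.52/2)×(4 − 1.2)² = 0.26×2.8² = 2.04 mA.
V_DS = V_DD − I_D·R_D = 15 − 2.04×3.3 = 8.27 V.
Saturation requires V_DS ≥ V_GS − V_t = 2.8 V; 8.27 ≥ 2.8 ✓.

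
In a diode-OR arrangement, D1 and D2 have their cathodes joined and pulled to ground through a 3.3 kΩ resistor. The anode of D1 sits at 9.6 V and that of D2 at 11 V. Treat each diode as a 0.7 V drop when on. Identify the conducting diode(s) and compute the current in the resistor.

Only D2 conducts; I_R ≈ 3.1 mA

Assume both conduct. Then node N would need to be at both 9.6−0.7 = 8.9 V and 11−0.7 = 10.3 V, which is impossible.
Assume only D2 conducts: V_N = 11 − 0.7 = 10.3 V, so I_R = 10.3/3.3 = 3.12 mA.
Check D1: its anode-to-cathode voltage is 9.6 − 10.3 = -0.7 V < 0.7 V, so it is off. The assumption is consistent.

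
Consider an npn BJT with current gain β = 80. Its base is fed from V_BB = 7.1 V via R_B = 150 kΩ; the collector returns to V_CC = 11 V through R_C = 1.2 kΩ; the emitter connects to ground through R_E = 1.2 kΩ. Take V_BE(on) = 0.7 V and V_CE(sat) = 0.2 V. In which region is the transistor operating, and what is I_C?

active; I_C ≈ 2.1 mA

Assume active. Base-emitter loop: I_B = (V_BB − V_BE)/(R_B + (β+1)R_E) = (7.1 − 0.7)/(150 + 81×1.2) = 0.0259 mA.
I_C = β·I_B = 80×0.0259 = 2.07 mA.
V_CE = V_CC − I_C·R_C − I_E·R_E = 11 − 2.07×1.2 − 2.1×1.2 = 6 V > V_CE(sat), so the active-region assumption holds.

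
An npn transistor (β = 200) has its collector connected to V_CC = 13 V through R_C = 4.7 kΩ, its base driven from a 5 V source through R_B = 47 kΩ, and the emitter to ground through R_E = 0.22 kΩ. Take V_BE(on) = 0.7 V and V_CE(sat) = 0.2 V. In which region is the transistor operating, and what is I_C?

saturation; I_C ≈ 2.6 mA

Assume active: I_B = (5 − 0.7)/(47 + 201×0.22) = 0.0471 mA, I_C = β·I_B = 9.43 mA.
Then V_CE = 13 − 9.43×4.7 − 9.47×0.22 = -33.4 V < 0.2 V — the active assumption fails.
Re-solve with V_CE = 0.2 V. KCL at the emitter: V_E/R_E = (V_BB−0.7−V_E)/R_B + (V_CC−0.2−V_E)/R_C, giving V_E = 0.589 V.
I_C = (V_CC − 0.2 − V_E)/R_C = (12.8 − 0.589)/4.7 = 2.6 mA.
Check: I_B = (4.3 − 0.589)/47 = 0.079 mA, and β·I_B = 15.8 mA > I_C, confirming saturation.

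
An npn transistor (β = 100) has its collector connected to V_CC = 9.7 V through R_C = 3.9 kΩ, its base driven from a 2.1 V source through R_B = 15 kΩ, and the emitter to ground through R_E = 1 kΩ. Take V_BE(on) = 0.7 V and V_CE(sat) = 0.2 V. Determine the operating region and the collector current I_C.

active; I_C ≈ 1.2 mA

Assume active. Base-emitter loop: I_B = (V_BB − V_BE)/(R_B + (β+1)R_E) = (2.1 − 0.7)/(15 + 101×1) = 0.0121 mA.
I_C = β·I_B = 100×0.0121 = 1.21 mA.
V_CE = V_CC − I_C·R_C − I_E·R_E = 9.7 − 1.21×3.9 − 1.22×1 = 3.77 V > V_CE(sat), so the active-region assumption holds.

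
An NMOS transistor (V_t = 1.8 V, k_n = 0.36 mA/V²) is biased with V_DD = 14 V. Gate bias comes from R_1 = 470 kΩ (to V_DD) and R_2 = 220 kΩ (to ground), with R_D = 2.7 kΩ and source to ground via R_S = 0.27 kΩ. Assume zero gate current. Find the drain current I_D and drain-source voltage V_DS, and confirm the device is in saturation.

I_D ≈ 1 mA, V_DS ≈ 11 V

V_G = V_DD·R_2/(R_1+R_2) = 14×220/690 = 4.46 V.
Assume saturation: I_D = (k_n/2)(V_GS − V_t)² with V_GS = V_G − I_D·R_S = 4.46 − 0.27·I_D.
Substituting gives 0.0131·I_D² − 1.26·I_D + 1.28 = 0, with roots I_D = 1.03 or 94.9 mA.
The root I_D = 94.9 mA gives V_GS = -21.2 V ≤ V_t, so take I_D = 1.03 mA.
Then V_GS = 4.19 V and V_DS = V_DD − I_D(R_D+R_S) = 14 − 1.03×2.97 = 11 V.
Saturation requires V_DS ≥ V_GS − V_t = 2.39 V; 11 ≥ 2.39 ✓.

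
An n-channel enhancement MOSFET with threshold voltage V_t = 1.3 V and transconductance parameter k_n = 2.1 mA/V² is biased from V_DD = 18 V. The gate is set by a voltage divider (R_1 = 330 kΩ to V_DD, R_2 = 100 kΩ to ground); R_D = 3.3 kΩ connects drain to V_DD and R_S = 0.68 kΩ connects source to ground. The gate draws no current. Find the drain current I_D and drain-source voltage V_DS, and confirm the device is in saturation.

V_G = V_DD·R_2/(R_1+R_2) = 18×100/430 = 4.19 V.
Assume saturation: I_D = (k_n/2)(V_GS − V_t)² with V_GS = V_G − I_D·R_S = 4.19 − 0.68·I_D.
Substituting gives 0.486·I_D² − 5.12·I_D + 8.75 = 0, with roots I_D = 2.14 or 8.4 mA.
The root I_D = 8.4 mA gives V_GS = -1.53 V ≤ V_t, so take I_D = 2.14 mA.
Then V_GS = 2.73 V and V_DS = V_DD − I_D(R_D+R_S) = 18 − 2.14×3.98 = 9.47 V.
Saturation requires V_DS ≥ V_GS − V_t = 1.43 V; 9.47 ≥ 1.43 ✓.

I_D ≈ 2.1 mA, V_DS ≈ 9.5 V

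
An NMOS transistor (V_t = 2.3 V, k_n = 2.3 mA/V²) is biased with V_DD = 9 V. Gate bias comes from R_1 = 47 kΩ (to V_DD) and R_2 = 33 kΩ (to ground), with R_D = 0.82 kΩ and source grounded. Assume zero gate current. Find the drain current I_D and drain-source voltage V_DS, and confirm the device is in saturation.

V_G = V_DD·R_2/(R_1+R_2) = 9×33/80 = 3.71 V. With the source grounded, V_GS = V_G = 3.71 V.
Assume saturation: I_D = (k_n/2)(V_GS − V_t)² = (2.3/2)×(3.71 − 2.3)² = 1.15×1.41² = 2.29 mA.
V_DS = V_DD − I_D·R_D = 9 − 2.29×0.82 = 7.12 V.
Saturation requires V_DS ≥ V_GS − V_t = 1.41 V; 7.12 ≥ 1.41 ✓.

I_D ≈ 2.3 mA, V_DS ≈ 7.1 V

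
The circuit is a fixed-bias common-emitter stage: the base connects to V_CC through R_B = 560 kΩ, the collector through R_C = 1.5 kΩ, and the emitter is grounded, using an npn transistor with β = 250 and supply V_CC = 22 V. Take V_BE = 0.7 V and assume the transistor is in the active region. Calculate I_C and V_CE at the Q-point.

I_C ≈ 9.5 mA, V_CE ≈ 7.7 V

Base loop: V_CC = I_B·R_B + V_BE, so I_B = (22 − 0.7)/560 kΩ = 0.038 mA.
In the active region I_C = β·I_B = 250 × 0.038 = 9.51 mA.
Collector loop: V_CE = V_CC − I_C·R_C = 22 − 9.51×1.5 = 7.74 V.
Since V_CE = 7.74 V > V_CE(sat) ≈ 0.2 V, the transistor is in the active region as assumed.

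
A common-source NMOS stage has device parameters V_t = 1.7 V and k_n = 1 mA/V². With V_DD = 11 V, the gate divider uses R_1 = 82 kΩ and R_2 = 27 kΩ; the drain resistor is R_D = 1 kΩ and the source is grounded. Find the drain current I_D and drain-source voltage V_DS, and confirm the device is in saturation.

V_G = V_DD·R_2/(R_1+R_2) = 11×27/109 = 2.72 V. With the source grounded, V_GS = V_G = 2.72 V.
Assume saturation: I_D = (k_n/2)(V_GS − V_t)² = (1/2)×(2.72 − 1.7)² = 0.5×1.02² = 0.525 mA.
V_DS = V_DD − I_D·R_D = 11 − 0.525×1 = 10.5 V.
Saturation requires V_DS ≥ V_GS − V_t = 1.02 V; 10.5 ≥ 1.02 ✓.

I_D ≈ 0.53 mA, V_DS ≈ 10 V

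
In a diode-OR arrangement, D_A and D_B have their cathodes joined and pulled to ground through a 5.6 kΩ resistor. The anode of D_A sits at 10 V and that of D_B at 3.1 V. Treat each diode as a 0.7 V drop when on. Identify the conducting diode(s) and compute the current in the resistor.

Assume both conduct. Then node N would need to be at both 10−0.7 = 9.3 V and 3.1−0.7 = 2.4 V, which is impossible.
Assume only D_A conducts: V_N = 10 − 0.7 = 9.3 V, so I_R = 9.3/5.6 = 1.66 mA.
Check D_B: its anode-to-cathode voltage is 3.1 − 9.3 = -6.2 V < 0.7 V, so it is off. The assumption is consistent.

Only D_A conducts; I_R ≈ 1.7 mA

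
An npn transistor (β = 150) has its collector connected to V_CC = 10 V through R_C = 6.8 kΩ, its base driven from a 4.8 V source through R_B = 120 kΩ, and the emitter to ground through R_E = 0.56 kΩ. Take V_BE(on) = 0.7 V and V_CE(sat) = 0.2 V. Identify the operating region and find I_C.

saturation; I_C ≈ 1.3 mA

Assume active: I_B = (4.8 − 0.7)/(120 + 151×0.56) = 0.02 mA, I_C = β·I_B = 3.01 mA.
Then V_CE = 10 − 3.01×6.8 − 3.03×0.56 = -12.1 V < 0.2 V — the active assumption fails.
Re-solve with V_CE = 0.2 V. KCL at the emitter: V_E/R_E = (V_BB−0.7−V_E)/R_B + (V_CC−0.2−V_E)/R_C, giving V_E = 0.76 V.
I_C = (V_CC − 0.2 − V_E)/R_C = (9.8 − 0.76)/6.8 = 1.33 mA.
Check: I_B = (4.1 − 0.76)/120 = 0.0278 mA, and β·I_B = 4.17 mA > I_C, confirming saturation.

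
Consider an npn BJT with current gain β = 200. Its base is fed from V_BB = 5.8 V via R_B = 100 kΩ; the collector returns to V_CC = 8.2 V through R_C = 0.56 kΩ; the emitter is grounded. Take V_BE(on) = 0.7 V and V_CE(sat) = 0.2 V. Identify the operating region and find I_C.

active; I_C ≈ 10 mA

Assume active. Base-emitter loop: I_B = (V_BB − V_BE)/R_B = (5.8 − 0.7)/100 = 0.051 mA.
I_C = β·I_B = 200×0.051 = 10.2 mA.
V_CE = V_CC − I_C·R_C = 8.2 − 10.2×0.56 = 2.49 V > V_CE(sat), so the active-region assumption holds.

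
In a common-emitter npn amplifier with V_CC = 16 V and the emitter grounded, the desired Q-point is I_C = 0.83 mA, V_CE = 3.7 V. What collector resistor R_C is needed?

R_C ≈ 15 kΩ

Collector loop: V_CC = I_C·R_C + V_CE.
R_C = (V_CC − V_CE)/I_C = (16 − 3.7)/0.83 = 14.8 kΩ.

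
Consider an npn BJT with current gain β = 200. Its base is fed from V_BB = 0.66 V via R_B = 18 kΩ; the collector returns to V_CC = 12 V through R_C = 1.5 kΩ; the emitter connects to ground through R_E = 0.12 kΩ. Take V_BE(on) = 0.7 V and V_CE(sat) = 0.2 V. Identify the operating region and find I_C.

V_BB = 0.66 V ≤ V_BE(on) = 0.7 V, so the base-emitter junction is not forward biased.
The transistor is in cutoff: I_B = I_C = 0.

cutoff; I_C ≈ 0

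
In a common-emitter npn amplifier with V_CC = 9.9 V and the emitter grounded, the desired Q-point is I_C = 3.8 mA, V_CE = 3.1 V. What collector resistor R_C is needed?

R_C ≈ 1.8 kΩ

Collector loop: V_CC = I_C·R_C + V_CE.
R_C = (V_CC − V_CE)/I_C = (9.9 − 3.1)/3.8 = 1.79 kΩ.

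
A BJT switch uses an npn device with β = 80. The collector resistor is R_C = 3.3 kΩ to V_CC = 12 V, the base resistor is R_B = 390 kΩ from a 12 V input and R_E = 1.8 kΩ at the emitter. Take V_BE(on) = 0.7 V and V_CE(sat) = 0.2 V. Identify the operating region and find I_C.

Assume active. Base-emitter loop: I_B = (V_BB − V_BE)/(R_B + (β+1)R_E) = (12 − 0.7)/(390 + 81×1.8) = 0.0211 mA.
I_C = β·I_B = 80×0.0211 = 1.69 mA.
V_CE = V_CC − I_C·R_C − I_E·R_E = 12 − 1.69×3.3 − 1.71×1.8 = 3.36 V > V_CE(sat), so the active-region assumption holds.

active; I_C ≈ 1.7 mA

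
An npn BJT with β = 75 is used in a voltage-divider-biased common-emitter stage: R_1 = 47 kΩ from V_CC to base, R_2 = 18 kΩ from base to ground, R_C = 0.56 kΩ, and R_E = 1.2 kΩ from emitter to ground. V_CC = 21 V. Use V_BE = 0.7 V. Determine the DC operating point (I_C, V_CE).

I_C ≈ 3.7 mA, V_CE ≈ 14 V

Thevenize the base divider: V_Th = V_CC·R_2/(R_1+R_2) = 21×18/65 = 5.82 V, R_Th = R_1‖R_2 = 13 kΩ.
Base-emitter loop: V_Th = I_B·R_Th + V_BE + (β+1)I_B·R_E, so I_B = (5.82 − 0.7) / (13 + 76×1.2) = 0.0491 mA.
I_C = β·I_B = 75×0.0491 = 3.68 mA, and I_E = (β+1)I_B = 3.73 mA.
V_CE = V_CC − I_C·R_C − I_E·R_E = 21 − 3.68×0.56 − 3.73×1.2 = 14.5 V.
V_CE = 14.5 V > 0.2 V confirms active-region operation.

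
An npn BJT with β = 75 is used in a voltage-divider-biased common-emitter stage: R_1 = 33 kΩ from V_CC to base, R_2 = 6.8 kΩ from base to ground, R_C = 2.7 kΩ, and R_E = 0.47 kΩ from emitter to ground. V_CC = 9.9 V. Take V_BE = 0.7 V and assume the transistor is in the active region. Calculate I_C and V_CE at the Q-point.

Thevenize the base divider: V_Th = V_CC·R_2/(R_1+R_2) = 9.9×6.8/39.8 = 1.69 V, R_Th = R_1‖R_2 = 5.64 kΩ.
Base-emitter loop: V_Th = I_B·R_Th + V_BE + (β+1)I_B·R_E, so I_B = (1.69 − 0.7) / (5.64 + 76×0.47) = 0.024 mA.
I_C = β·I_B = 75×0.024 = 1.8 mA, and I_E = (β+1)I_B = 1.82 mA.
V_CE = V_CC − I_C·R_C − I_E·R_E = 9.9 − 1.8×2.7 − 1.82×0.47 = 4.19 V.
V_CE = 4.19 V > 0.2 V confirms active-region operation.

I_C ≈ 1.8 mA, V_CE ≈ 4.2 V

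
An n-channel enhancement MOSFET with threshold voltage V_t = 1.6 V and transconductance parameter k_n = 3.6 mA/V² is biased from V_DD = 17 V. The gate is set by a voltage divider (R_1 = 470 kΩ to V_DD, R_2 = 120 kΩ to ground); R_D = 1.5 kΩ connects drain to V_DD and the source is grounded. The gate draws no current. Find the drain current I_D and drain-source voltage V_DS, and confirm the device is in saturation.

V_G = V_DD·R_2/(R_1+R_2) = 17×120/590 = 3.46 V. With the source grounded, V_GS = V_G = 3.46 V.
Assume saturation: I_D = (k_n/2)(V_GS − V_t)² = (3.6/2)×(3.46 − 1.6)² = 1.8×1.86² = 6.21 mA.
V_DS = V_DD − I_D·R_D = 17 − 6.21×1.5 = 7.68 V.
Saturation requires V_DS ≥ V_GS − V_t = 1.86 V; 7.68 ≥ 1.86 ✓.

I_D ≈ 6.2 mA, V_DS ≈ 7.7 V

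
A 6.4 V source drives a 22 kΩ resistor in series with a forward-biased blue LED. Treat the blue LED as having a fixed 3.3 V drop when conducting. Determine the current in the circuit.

KVL around the loop: 6.4 = V_D + I·R = 3.3 + I × 22 kΩ.
So I = (6.4 − 3.3) / 22 kΩ = 3.1 / 22 = 0.141 mA.

I ≈ 0.14 mA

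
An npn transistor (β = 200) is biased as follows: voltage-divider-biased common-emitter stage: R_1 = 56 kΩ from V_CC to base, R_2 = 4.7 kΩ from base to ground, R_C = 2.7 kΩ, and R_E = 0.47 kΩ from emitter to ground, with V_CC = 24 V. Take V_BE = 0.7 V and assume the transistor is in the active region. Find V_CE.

Thevenize the base divider: V_Th = V_CC·R_2/(R_1+R_2) = 24×4.7/60.7 = 1.86 V, R_Th = R_1‖R_2 = 4.34 kΩ.
Base-emitter loop: V_Th = I_B·R_Th + V_BE + (β+1)I_B·R_E, so I_B = (1.86 − 0.7) / (4.34 + 201×0.47) = 0.0117 mA.
I_C = β·I_B = 200×0.0117 = 2.34 mA, and I_E = (β+1)I_B = 2.36 mA.
V_CE = V_CC − I_C·R_C − I_E·R_E = 24 − 2.34×2.7 − 2.36×0.47 = 16.6 V.
V_CE = 16.6 V > 0.2 V confirms active-region operation.

V_CE ≈ 17 V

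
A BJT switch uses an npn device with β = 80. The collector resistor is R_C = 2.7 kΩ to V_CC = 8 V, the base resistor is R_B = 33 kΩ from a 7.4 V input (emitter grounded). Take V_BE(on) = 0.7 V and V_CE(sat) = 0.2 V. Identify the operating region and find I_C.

Assume active: I_B = (7.4 − 0.7)/33 = 0.203 mA, giving I_C = β·I_B = 16.2 mA.
But then V_CE = 8 − 16.2×2.7 = -35.9 V < V_CE(sat) = 0.2 V — impossible in the active region.
So the transistor is saturated. With V_CE = 0.2 V, I_C = (V_CC − 0.2)/R_C = 7.8/2.7 = 2.89 mA.
Check: β·I_B = 16.2 mA > I_C = 2.89 mA, confirming saturation.

saturation; I_C ≈ 2.9 mA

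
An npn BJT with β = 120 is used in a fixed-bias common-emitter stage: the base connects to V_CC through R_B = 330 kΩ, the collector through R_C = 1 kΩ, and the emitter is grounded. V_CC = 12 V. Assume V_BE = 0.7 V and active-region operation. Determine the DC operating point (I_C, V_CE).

I_C ≈ 4.1 mA, V_CE ≈ 7.9 V

Base loop: V_CC = I_B·R_B + V_BE, so I_B = (12 − 0.7)/330 kΩ = 0.0342 mA.
In the active region I_C = β·I_B = 120 × 0.0342 = 4.11 mA.
Collector loop: V_CE = V_CC − I_C·R_C = 12 − 4.11×1 = 7.89 V.
Since V_CE = 7.89 V > V_CE(sat) ≈ 0.2 V, the transistor is in the active region as assumed.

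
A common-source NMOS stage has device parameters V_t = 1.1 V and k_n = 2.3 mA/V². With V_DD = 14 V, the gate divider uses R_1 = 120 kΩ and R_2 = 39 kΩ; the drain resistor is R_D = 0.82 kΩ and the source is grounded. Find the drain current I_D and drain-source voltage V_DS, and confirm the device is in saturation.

I_D ≈ 6.3 mA, V_DS ≈ 8.9 V

V_G = V_DD·R_2/(R_1+R_2) = 14×39/159 = 3.43 V. With the source grounded, V_GS = V_G = 3.43 V.
Assume saturation: I_D = (k_n/2)(V_GS − V_t)² = (2.3/2)×(3.43 − 1.1)² = 1.15×2.33² = 6.26 mA.
V_DS = V_DD − I_D·R_D = 14 − 6.26×0.82 = 8.86 V.
Saturation requires V_DS ≥ V_GS − V_t = 2.33 V; 8.86 ≥ 2.33 ✓.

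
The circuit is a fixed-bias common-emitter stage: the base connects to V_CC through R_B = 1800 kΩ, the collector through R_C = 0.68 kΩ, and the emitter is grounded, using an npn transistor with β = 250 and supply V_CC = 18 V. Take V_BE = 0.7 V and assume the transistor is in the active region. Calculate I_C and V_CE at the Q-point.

I_C ≈ 2.4 mA, V_CE ≈ 16 V

Base loop: V_CC = I_B·R_B + V_BE, so I_B = (18 − 0.7)/1800 kΩ = 0.00961 mA.
In the active region I_C = β·I_B = 250 × 0.00961 = 2.4 mA.
Collector loop: V_CE = V_CC − I_C·R_C = 18 − 2.4×0.68 = 16.4 V.
Since V_CE = 16.4 V > V_CE(sat) ≈ 0.2 V, the transistor is in the active region as assumed.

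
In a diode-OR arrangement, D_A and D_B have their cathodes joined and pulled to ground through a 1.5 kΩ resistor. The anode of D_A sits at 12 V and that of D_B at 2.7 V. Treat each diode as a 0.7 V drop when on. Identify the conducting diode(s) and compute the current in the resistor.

Assume both conduct. Then node N would need to be at both 12−0.7 = 11.3 V and 2.7−0.7 = 2 V, which is impossible.
Assume only D_A conducts: V_N = 12 − 0.7 = 11.3 V, so I_R = 11.3/1.5 = 7.53 mA.
Check D_B: its anode-to-cathode voltage is 2.7 − 11.3 = -8.6 V < 0.7 V, so it is off. The assumption is consistent.

Only D_A conducts; I_R ≈ 7.5 mA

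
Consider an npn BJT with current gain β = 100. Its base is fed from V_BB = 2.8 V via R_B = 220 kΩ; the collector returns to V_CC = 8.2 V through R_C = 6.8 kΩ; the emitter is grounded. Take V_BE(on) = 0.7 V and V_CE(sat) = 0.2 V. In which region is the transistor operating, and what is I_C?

Assume active. Base-emitter loop: I_B = (V_BB − V_BE)/R_B = (2.8 − 0.7)/220 = 0.00955 mA.
I_C = β·I_B = 100×0.00955 = 0.955 mA.
V_CE = V_CC − I_C·R_C = 8.2 − 0.955×6.8 = 1.71 V > V_CE(sat), so the active-region assumption holds.

active; I_C ≈ 0.95 mA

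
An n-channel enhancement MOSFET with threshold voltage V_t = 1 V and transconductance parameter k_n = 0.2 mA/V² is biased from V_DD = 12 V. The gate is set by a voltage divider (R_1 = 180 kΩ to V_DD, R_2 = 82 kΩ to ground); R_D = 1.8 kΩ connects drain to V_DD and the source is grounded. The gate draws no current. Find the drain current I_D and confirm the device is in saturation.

V_G = V_DD·R_2/(R_1+R_2) = 12×82/262 = 3.76 V. With the source grounded, V_GS = V_G = 3.76 V.
Assume saturation: I_D = (k_n/2)(V_GS − V_t)² = (0.2/2)×(3.76 − 1)² = 0.1×2.76² = 0.759 mA.
V_DS = V_DD − I_D·R_D = 12 − 0.759×1.8 = 10.6 V.
Saturation requires V_DS ≥ V_GS − V_t = 2.76 V; 10.6 ≥ 2.76 ✓.

I_D ≈ 0.76 mA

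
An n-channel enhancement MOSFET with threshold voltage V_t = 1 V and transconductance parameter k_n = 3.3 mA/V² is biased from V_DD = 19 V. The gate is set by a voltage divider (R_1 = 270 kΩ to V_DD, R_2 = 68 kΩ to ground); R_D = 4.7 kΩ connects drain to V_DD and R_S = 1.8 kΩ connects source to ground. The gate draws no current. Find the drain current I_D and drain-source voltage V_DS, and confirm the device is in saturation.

V_G = V_DD·R_2/(R_1+R_2) = 19×68/338 = 3.82 V.
Assume saturation: I_D = (k_n/2)(V_GS − V_t)² with V_GS = V_G − I_D·R_S = 3.82 − 1.8·I_D.
Substituting gives 5.35·I_D² − 17.8·I_D + 13.1 = 0, with roots I_D = 1.11 or 2.21 mA.
The root I_D = 2.21 mA gives V_GS = -0.158 V ≤ V_t, so take I_D = 1.11 mA.
Then V_GS = 1.82 V and V_DS = V_DD − I_D(R_D+R_S) = 19 − 1.11×6.5 = 11.8 V.
Saturation requires V_DS ≥ V_GS − V_t = 0.821 V; 11.8 ≥ 0.821 ✓.

I_D ≈ 1.1 mA, V_DS ≈ 12 V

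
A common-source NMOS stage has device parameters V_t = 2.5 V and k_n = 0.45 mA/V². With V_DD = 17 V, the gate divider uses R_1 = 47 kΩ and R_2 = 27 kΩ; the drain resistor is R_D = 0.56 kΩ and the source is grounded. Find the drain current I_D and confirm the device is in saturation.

V_G = V_DD·R_2/(R_1+R_2) = 17×27/74 = 6.2 V. With the source grounded, V_GS = V_G = 6.2 V.
Assume saturation: I_D = (k_n/2)(V_GS − V_t)² = (0.45/2)×(6.2 − 2.5)² = 0.225×3.7² = 3.08 mA.
V_DS = V_DD − I_D·R_D = 17 − 3.08×0.56 = 15.3 V.
Saturation requires V_DS ≥ V_GS − V_t = 3.7 V; 15.3 ≥ 3.7 ✓.

I_D ≈ 3.1 mA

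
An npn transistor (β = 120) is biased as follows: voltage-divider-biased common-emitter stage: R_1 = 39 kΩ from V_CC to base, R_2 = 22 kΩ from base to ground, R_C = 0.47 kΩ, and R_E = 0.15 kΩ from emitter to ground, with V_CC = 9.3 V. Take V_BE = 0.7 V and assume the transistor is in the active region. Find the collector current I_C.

I_C ≈ 9.9 mA

Thevenize the base divider: V_Th = V_CC·R_2/(R_1+R_2) = 9.3×22/61 = 3.35 V, R_Th = R_1‖R_2 = 14.1 kΩ.
Base-emitter loop: V_Th = I_B·R_Th + V_BE + (β+1)I_B·R_E, so I_B = (3.35 − 0.7) / (14.1 + 121×0.15) = 0.0824 mA.
I_C = β·I_B = 120×0.0824 = 9.89 mA, and I_E = (β+1)I_B = 9.97 mA.
V_CE = V_CC − I_C·R_C − I_E·R_E = 9.3 − 9.89×0.47 − 9.97×0.15 = 3.16 V.
V_CE = 3.16 V > 0.2 V confirms active-region operation.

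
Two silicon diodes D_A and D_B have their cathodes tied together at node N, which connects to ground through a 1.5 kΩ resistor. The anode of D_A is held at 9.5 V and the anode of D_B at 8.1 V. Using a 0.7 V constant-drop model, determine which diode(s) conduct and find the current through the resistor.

Only D_A conducts; I_R ≈ 5.9 mA

Assume both conduct. Then node N would need to be at both 9.5−0.7 = 8.8 V and 8.1−0.7 = 7.4 V, which is impossible.
Assume only D_A conducts: V_N = 9.5 − 0.7 = 8.8 V, so I_R = 8.8/1.5 = 5.87 mA.
Check D_B: its anode-to-cathode voltage is 8.1 − 8.8 = -0.7 V < 0.7 V, so it is off. The assumption is consistent.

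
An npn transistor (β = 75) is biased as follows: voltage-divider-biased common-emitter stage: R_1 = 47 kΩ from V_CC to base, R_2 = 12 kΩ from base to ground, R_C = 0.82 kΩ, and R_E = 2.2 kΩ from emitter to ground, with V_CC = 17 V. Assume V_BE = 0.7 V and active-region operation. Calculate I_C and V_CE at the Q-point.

I_C ≈ 1.2 mA, V_CE ≈ 13 V

Thevenize the base divider: V_Th = V_CC·R_2/(R_1+R_2) = 17×12/59 = 3.46 V, R_Th = R_1‖R_2 = 9.56 kΩ.
Base-emitter loop: V_Th = I_B·R_Th + V_BE + (β+1)I_B·R_E, so I_B = (3.46 − 0.7) / (9.56 + 76×2.2) = 0.0156 mA.
I_C = β·I_B = 75×0.0156 = 1.17 mA, and I_E = (β+1)I_B = 1.19 mA.
V_CE = V_CC − I_C·R_C − I_E·R_E = 17 − 1.17×0.82 − 1.19×2.2 = 13.4 V.
V_CE = 13.4 V > 0.2 V confirms active-region operation.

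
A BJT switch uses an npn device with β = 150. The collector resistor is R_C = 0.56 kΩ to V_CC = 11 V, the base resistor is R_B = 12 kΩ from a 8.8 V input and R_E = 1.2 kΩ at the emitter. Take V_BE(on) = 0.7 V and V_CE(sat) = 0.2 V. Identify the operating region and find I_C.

saturation; I_C ≈ 6.1 mA

Assume active: I_B = (8.8 − 0.7)/(12 + 151×1.2) = 0.0419 mA, I_C = β·I_B = 6.29 mA.
Then V_CE = 11 − 6.29×0.56 − 6.33×1.2 = -0.119 V < 0.2 V — the active assumption fails.
Re-solve with V_CE = 0.2 V. KCL at the emitter: V_E/R_E = (V_BB−0.7−V_E)/R_B + (V_CC−0.2−V_E)/R_C, giving V_E = 7.39 V.
I_C = (V_CC − 0.2 − V_E)/R_C = (10.8 − 7.39)/0.56 = 6.1 mA.
Check: I_B = (8.1 − 7.39)/12 = 0.0595 mA, and β·I_B = 8.92 mA > I_C, confirming saturation.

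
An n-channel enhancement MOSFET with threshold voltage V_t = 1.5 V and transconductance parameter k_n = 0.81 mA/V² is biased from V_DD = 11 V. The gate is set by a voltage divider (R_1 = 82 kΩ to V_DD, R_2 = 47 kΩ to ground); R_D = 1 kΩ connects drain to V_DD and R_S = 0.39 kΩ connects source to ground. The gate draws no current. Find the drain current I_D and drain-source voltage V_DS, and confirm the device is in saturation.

V_G = V_DD·R_2/(R_1+R_2) = 11×47/129 = 4.01 V.
Assume saturation: I_D = (k_n/2)(V_GS − V_t)² with V_GS = V_G − I_D·R_S = 4.01 − 0.39·I_D.
Substituting gives 0.0616·I_D² − 1.79·I_D + 2.55 = 0, with roots I_D = 1.5 or 27.6 mA.
The root I_D = 27.6 mA gives V_GS = -6.75 V ≤ V_t, so take I_D = 1.5 mA.
Then V_GS = 3.42 V and V_DS = V_DD − I_D(R_D+R_S) = 11 − 1.5×1.39 = 8.92 V.
Saturation requires V_DS ≥ V_GS − V_t = 1.92 V; 8.92 ≥ 1.92 ✓.

I_D ≈ 1.5 mA, V_DS ≈ 8.9 V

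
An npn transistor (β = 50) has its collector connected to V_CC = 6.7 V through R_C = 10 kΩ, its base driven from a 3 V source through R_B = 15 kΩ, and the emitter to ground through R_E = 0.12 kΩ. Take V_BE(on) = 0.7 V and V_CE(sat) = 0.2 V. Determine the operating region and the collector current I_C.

saturation; I_C ≈ 0.64 mA

Assume active: I_B = (3 − 0.7)/(15 + 51×0.12) = 0.109 mA, I_C = β·I_B = 5.45 mA.
Then V_CE = 6.7 − 5.45×10 − 5.55×0.12 = -48.4 V < 0.2 V — the active assumption fails.
Re-solve with V_CE = 0.2 V. KCL at the emitter: V_E/R_E = (V_BB−0.7−V_E)/R_B + (V_CC−0.2−V_E)/R_C, giving V_E = 0.0945 V.
I_C = (V_CC − 0.2 − V_E)/R_C = (6.5 − 0.0945)/10 = 0.641 mA.
Check: I_B = (2.3 − 0.0945)/15 = 0.147 mA, and β·I_B = 7.35 mA > I_C, confirming saturation.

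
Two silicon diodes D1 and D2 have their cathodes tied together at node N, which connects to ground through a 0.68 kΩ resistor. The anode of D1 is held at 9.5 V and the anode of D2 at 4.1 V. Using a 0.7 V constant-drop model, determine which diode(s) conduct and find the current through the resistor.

Assume both conduct. Then node N would need to be at both 9.5−0.7 = 8.8 V and 4.1−0.7 = 3.4 V, which is impossible.
Assume only D1 conducts: V_N = 9.5 − 0.7 = 8.8 V, so I_R = 8.8/0.68 = 12.9 mA.
Check D2: its anode-to-cathode voltage is 4.1 − 8.8 = -4.7 V < 0.7 V, so it is off. The assumption is consistent.

Only D1 conducts; I_R ≈ 13 mA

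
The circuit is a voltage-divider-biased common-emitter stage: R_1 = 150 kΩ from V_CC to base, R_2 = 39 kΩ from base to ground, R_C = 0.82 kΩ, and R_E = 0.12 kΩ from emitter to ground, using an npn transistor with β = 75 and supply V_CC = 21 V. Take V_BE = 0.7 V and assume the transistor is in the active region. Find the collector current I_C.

Thevenize the base divider: V_Th = V_CC·R_2/(R_1+R_2) = 21×39/189 = 4.33 V, R_Th = R_1‖R_2 = 31 kΩ.
Base-emitter loop: V_Th = I_B·R_Th + V_BE + (β+1)I_B·R_E, so I_B = (4.33 − 0.7) / (31 + 76×0.12) = 0.0907 mA.
I_C = β·I_B = 75×0.0907 = 6.8 mA, and I_E = (β+1)I_B = 6.89 mA.
V_CE = V_CC − I_C·R_C − I_E·R_E = 21 − 6.8×0.82 − 6.89×0.12 = 14.6 V.
V_CE = 14.6 V > 0.2 V confirms active-region operation.

I_C ≈ 6.8 mA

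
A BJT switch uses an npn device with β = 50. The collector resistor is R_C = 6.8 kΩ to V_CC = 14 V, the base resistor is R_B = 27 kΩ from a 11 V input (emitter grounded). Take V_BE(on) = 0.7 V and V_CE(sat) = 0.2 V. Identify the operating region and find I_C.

Assume active: I_B = (11 − 0.7)/27 = 0.381 mA, giving I_C = β·I_B = 19.1 mA.
But then V_CE = 14 − 19.1×6.8 = -116 V < V_CE(sat) = 0.2 V — impossible in the active region.
So the transistor is saturated. With V_CE = 0.2 V, I_C = (V_CC − 0.2)/R_C = 13.8/6.8 = 2.03 mA.
Check: β·I_B = 19.1 mA > I_C = 2.03 mA, confirming saturation.

saturation; I_C ≈ 2 mA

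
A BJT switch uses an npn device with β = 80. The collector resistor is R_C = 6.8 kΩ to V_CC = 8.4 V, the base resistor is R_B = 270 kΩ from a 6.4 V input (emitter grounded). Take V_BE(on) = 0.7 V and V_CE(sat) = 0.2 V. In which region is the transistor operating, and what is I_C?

saturation; I_C ≈ 1.2 mA

Assume active: I_B = (6.4 − 0.7)/270 = 0.0211 mA, giving I_C = β·I_B = 1.69 mA.
But then V_CE = 8.4 − 1.69×6.8 = -3.08 V < V_CE(sat) = 0.2 V — impossible in the active region.
So the transistor is saturated. With V_CE = 0.2 V, I_C = (V_CC − 0.2)/R_C = 8.2/6.8 = 1.21 mA.
Check: β·I_B = 1.69 mA > I_C = 1.21 mA, confirming saturation.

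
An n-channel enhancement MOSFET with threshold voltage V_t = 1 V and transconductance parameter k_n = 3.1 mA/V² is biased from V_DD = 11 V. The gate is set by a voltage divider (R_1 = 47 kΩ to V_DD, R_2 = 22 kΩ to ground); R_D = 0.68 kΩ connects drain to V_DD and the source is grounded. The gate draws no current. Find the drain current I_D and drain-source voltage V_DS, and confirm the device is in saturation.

V_G = V_DD·R_2/(R_1+R_2) = 11×22/69 = 3.51 V. With the source grounded, V_GS = V_G = 3.51 V.
Assume saturation: I_D = (k_n/2)(V_GS − V_t)² = (3.1/2)×(3.51 − 1)² = 1.55×2.51² = 9.74 mA.
V_DS = V_DD − I_D·R_D = 11 − 9.74×0.68 = 4.37 V.
Saturation requires V_DS ≥ V_GS − V_t = 2.51 V; 4.37 ≥ 2.51 ✓.

I_D ≈ 9.7 mA, V_DS ≈ 4.4 V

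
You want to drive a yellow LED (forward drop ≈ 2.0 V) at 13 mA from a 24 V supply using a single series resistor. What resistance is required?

The resistor drops V_S − V_D = 24 − 2.0 = 22 V at 13 mA.
R = 22 V / 13 mA = 1.69 kΩ.

R ≈ 1.7 kΩ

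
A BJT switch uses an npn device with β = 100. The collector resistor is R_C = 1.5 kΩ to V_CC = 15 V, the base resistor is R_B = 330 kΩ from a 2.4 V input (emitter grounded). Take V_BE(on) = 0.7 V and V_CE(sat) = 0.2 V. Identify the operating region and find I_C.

Assume active. Base-emitter loop: I_B = (V_BB − V_BE)/R_B = (2.4 − 0.7)/330 = 0.00515 mA.
I_C = β·I_B = 100×0.00515 = 0.515 mA.
V_CE = V_CC − I_C·R_C = 15 − 0.515×1.5 = 14.2 V > V_CE(sat), so the active-region assumption holds.

active; I_C ≈ 0.52 mA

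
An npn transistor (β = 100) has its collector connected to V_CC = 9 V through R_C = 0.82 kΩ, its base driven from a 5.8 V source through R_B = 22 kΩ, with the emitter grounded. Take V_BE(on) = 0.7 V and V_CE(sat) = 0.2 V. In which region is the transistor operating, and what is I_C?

Assume active: I_B = (5.8 − 0.7)/22 = 0.232 mA, giving I_C = β·I_B = 23.2 mA.
But then V_CE = 9 − 23.2×0.82 = -10 V < V_CE(sat) = 0.2 V — impossible in the active region.
So the transistor is saturated. With V_CE = 0.2 V, I_C = (V_CC − 0.2)/R_C = 8.8/0.82 = 10.7 mA.
Check: β·I_B = 23.2 mA > I_C = 10.7 mA, confirming saturation.

saturation; I_C ≈ 11 mA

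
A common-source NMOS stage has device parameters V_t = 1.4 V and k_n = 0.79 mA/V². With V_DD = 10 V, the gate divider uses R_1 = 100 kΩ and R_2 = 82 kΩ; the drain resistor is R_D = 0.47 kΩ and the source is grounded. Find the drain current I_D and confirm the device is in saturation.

I_D ≈ 3.8 mA

V_G = V_DD·R_2/(R_1+R_2) = 10×82/182 = 4.51 V. With the source grounded, V_GS = V_G = 4.51 V.
Assume saturation: I_D = (k_n/2)(V_GS − V_t)² = (0.79/2)×(4.51 − 1.4)² = 0.395×3.11² = 3.81 mA.
V_DS = V_DD − I_D·R_D = 10 − 3.81×0.47 = 8.21 V.
Saturation requires V_DS ≥ V_GS − V_t = 3.11 V; 8.21 ≥ 3.11 ✓.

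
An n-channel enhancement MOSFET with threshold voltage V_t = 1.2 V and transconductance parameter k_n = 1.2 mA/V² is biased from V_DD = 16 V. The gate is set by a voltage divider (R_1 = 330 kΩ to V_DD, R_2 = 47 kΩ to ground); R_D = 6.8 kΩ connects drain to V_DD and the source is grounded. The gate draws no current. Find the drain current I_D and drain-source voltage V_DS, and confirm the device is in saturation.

V_G = V_DD·R_2/(R_1+R_2) = 16×47/377 = 1.99 V. With the source grounded, V_GS = V_G = 1.99 V.
Assume saturation: I_D = (k_n/2)(V_GS − V_t)² = (1.2/2)×(1.99 − 1.2)² = 0.6×0.795² = 0.379 mA.
V_DS = V_DD − I_D·R_D = 16 − 0.379×6.8 = 13.4 V.
Saturation requires V_DS ≥ V_GS − V_t = 0.795 V; 13.4 ≥ 0.795 ✓.

I_D ≈ 0.38 mA, V_DS ≈ 13 V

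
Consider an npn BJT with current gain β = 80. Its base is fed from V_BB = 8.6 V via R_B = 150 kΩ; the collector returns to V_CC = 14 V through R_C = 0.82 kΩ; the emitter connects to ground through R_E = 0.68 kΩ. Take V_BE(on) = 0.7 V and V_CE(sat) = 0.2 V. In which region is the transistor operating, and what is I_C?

active; I_C ≈ 3.1 mA

Assume active. Base-emitter loop: I_B = (V_BB − V_BE)/(R_B + (β+1)R_E) = (8.6 − 0.7)/(150 + 81×0.68) = 0.0385 mA.
I_C = β·I_B = 80×0.0385 = 3.08 mA.
V_CE = V_CC − I_C·R_C − I_E·R_E = 14 − 3.08×0.82 − 3.12×0.68 = 9.35 V > V_CE(sat), so the active-region assumption holds.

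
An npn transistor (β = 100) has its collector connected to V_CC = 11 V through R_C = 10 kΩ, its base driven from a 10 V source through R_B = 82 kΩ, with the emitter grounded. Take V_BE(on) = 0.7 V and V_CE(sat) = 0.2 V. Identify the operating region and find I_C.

saturation; I_C ≈ 1.1 mA

Assume active: I_B = (10 − 0.7)/82 = 0.113 mA, giving I_C = β·I_B = 11.3 mA.
But then V_CE = 11 − 11.3×10 = -102 V < V_CE(sat) = 0.2 V — impossible in the active region.
So the transistor is saturated. With V_CE = 0.2 V, I_C = (V_CC − 0.2)/R_C = 10.8/10 = 1.08 mA.
Check: β·I_B = 11.3 mA > I_C = 1.08 mA, confirming saturation.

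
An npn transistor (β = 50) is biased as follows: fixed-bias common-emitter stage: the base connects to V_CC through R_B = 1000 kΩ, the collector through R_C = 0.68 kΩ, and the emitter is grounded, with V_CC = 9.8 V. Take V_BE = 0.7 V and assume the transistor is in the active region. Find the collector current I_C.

Base loop: V_CC = I_B·R_B + V_BE, so I_B = (9.8 − 0.7)/1000 kΩ = 0.0091 mA.
In the active region I_C = β·I_B = 50 × 0.0091 = 0.455 mA.
Collector loop: V_CE = V_CC − I_C·R_C = 9.8 − 0.455×0.68 = 9.49 V.
Since V_CE = 9.49 V > V_CE(sat) ≈ 0.2 V, the transistor is in the active region as assumed.

I_C ≈ 0.46 mA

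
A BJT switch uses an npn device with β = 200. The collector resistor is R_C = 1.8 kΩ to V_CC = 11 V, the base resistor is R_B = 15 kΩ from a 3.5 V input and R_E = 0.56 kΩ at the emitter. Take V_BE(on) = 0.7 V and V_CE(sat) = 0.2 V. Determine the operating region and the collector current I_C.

active; I_C ≈ 4.4 mA

Assume active. Base-emitter loop: I_B = (V_BB − V_BE)/(R_B + (β+1)R_E) = (3.5 − 0.7)/(15 + 201×0.56) = 0.022 mA.
I_C = β·I_B = 200×0.022 = 4.39 mA.
V_CE = V_CC − I_C·R_C − I_E·R_E = 11 − 4.39×1.8 − 4.41×0.56 = 0.627 V > V_CE(sat), so the active-region assumption holds.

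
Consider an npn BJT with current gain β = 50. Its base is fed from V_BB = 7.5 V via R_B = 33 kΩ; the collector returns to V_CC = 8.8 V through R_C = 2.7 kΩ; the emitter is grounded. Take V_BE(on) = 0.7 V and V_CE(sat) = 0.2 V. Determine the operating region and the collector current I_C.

saturation; I_C ≈ 3.2 mA

Assume active: I_B = (7.5 − 0.7)/33 = 0.206 mA, giving I_C = β·I_B = 10.3 mA.
But then V_CE = 8.8 − 10.3×2.7 = -19 V < V_CE(sat) = 0.2 V — impossible in the active region.
So the transistor is saturated. With V_CE = 0.2 V, I_C = (V_CC − 0.2)/R_C = 8.6/2.7 = 3.19 mA.
Check: β·I_B = 10.3 mA > I_C = 3.19 mA, confirming saturation.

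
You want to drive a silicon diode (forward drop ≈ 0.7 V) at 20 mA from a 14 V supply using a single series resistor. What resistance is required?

R ≈ 0.67 kΩ

The resistor drops V_S − V_D = 14 − 0.7 = 13.3 V at 20 mA.
R = 13.3 V / 20 mA = 0.665 kΩ.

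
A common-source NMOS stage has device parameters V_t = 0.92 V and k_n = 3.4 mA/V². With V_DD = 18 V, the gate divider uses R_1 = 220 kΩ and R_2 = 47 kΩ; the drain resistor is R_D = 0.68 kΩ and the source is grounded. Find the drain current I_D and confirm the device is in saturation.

V_G = V_DD·R_2/(R_1+R_2) = 18×47/267 = 3.17 V. With the source grounded, V_GS = V_G = 3.17 V.
Assume saturation: I_D = (k_n/2)(V_GS − V_t)² = (3.4/2)×(3.17 − 0.92)² = 1.7×2.25² = 8.6 mA.
V_DS = V_DD − I_D·R_D = 18 − 8.6×0.68 = 12.2 V.
Saturation requires V_DS ≥ V_GS − V_t = 2.25 V; 12.2 ≥ 2.25 ✓.

I_D ≈ 8.6 mA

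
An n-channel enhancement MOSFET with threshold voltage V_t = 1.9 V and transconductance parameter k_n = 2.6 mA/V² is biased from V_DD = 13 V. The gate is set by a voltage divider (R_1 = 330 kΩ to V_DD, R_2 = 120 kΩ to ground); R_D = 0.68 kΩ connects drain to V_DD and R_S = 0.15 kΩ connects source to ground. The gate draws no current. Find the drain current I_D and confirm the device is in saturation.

I_D ≈ 2.1 mA

V_G = V_DD·R_2/(R_1+R_2) = 13×120/450 = 3.47 V.
Assume saturation: I_D = (k_n/2)(V_GS − V_t)² with V_GS = V_G − I_D·R_S = 3.47 − 0.15·I_D.
Substituting gives 0.0292·I_D² − 1.61·I_D + 3.19 = 0, with roots I_D = 2.06 or 53 mA.
The root I_D = 53 mA gives V_GS = -4.49 V ≤ V_t, so take I_D = 2.06 mA.
Then V_GS = 3.16 V and V_DS = V_DD − I_D(R_D+R_S) = 13 − 2.06×0.83 = 11.3 V.
Saturation requires V_DS ≥ V_GS − V_t = 1.26 V; 11.3 ≥ 1.26 ✓.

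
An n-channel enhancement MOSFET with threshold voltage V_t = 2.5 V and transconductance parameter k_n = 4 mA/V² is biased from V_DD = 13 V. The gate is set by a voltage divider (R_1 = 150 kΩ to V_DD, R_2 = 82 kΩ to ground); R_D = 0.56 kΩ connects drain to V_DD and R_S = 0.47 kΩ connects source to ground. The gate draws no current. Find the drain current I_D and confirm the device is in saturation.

I_D ≈ 2.2 mA

V_G = V_DD·R_2/(R_1+R_2) = 13×82/232 = 4.59 V.
Assume saturation: I_D = (k_n/2)(V_GS − V_t)² with V_GS = V_G − I_D·R_S = 4.59 − 0.47·I_D.
Substituting gives 0.442·I_D² − 4.94·I_D + 8.78 = 0, with roots I_D = 2.22 or 8.96 mA.
The root I_D = 8.96 mA gives V_GS = 0.383 V ≤ V_t, so take I_D = 2.22 mA.
Then V_GS = 3.55 V and V_DS = V_DD − I_D(R_D+R_S) = 13 − 2.22×1.03 = 10.7 V.
Saturation requires V_DS ≥ V_GS − V_t = 1.05 V; 10.7 ≥ 1.05 ✓.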